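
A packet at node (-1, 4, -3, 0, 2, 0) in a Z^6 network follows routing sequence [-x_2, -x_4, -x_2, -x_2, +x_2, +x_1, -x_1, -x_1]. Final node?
(-2, 2, -3, -1, 2, 0)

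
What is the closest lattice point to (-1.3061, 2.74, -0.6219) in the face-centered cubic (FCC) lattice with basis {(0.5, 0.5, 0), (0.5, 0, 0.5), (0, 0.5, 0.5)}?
(-1.5, 3, -0.5)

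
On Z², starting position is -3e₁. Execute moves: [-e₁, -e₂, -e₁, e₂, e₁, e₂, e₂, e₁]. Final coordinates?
(-3, 2)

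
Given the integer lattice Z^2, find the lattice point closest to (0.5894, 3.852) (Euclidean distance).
(1, 4)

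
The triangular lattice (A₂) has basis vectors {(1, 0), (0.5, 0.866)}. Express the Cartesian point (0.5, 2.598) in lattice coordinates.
-b₁ + 3b₂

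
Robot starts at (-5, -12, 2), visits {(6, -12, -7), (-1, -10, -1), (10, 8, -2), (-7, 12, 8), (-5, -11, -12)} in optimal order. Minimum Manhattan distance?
102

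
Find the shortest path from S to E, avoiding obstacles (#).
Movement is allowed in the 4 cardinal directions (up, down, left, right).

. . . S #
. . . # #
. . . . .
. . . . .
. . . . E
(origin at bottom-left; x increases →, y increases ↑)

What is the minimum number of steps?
7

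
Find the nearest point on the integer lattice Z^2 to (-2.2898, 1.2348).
(-2, 1)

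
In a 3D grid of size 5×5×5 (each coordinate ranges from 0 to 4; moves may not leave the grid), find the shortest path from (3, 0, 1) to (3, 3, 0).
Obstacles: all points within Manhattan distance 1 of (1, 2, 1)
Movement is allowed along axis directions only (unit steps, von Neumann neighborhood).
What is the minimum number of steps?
4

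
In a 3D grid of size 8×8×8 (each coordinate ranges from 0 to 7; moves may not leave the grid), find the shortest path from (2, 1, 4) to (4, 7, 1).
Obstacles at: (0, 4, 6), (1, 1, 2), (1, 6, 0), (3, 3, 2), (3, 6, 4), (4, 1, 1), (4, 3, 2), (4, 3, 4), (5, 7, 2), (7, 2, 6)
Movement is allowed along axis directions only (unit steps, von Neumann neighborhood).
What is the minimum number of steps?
11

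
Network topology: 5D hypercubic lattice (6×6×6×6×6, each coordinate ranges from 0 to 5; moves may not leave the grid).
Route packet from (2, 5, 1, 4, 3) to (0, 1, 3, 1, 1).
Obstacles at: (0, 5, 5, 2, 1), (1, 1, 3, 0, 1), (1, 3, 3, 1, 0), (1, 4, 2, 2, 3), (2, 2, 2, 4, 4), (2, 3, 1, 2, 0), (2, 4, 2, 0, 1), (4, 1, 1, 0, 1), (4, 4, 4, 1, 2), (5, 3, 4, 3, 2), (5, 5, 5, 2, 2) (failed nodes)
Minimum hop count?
13
(one shortest path: (2, 5, 1, 4, 3) → (1, 5, 1, 4, 3) → (0, 5, 1, 4, 3) → (0, 4, 1, 4, 3) → (0, 3, 1, 4, 3) → (0, 2, 1, 4, 3) → (0, 1, 1, 4, 3) → (0, 1, 2, 4, 3) → (0, 1, 3, 4, 3) → (0, 1, 3, 3, 3) → (0, 1, 3, 2, 3) → (0, 1, 3, 1, 3) → (0, 1, 3, 1, 2) → (0, 1, 3, 1, 1))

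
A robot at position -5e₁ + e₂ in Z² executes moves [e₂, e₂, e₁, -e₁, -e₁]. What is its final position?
(-6, 3)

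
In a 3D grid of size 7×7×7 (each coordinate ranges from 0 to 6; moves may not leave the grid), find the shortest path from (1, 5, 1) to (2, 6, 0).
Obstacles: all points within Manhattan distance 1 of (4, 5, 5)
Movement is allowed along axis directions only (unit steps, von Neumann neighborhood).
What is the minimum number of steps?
3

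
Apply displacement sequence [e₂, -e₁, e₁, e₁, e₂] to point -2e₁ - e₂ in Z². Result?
(-1, 1)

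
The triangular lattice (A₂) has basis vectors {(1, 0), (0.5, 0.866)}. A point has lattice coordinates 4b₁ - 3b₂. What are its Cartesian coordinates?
(2.5, -2.598)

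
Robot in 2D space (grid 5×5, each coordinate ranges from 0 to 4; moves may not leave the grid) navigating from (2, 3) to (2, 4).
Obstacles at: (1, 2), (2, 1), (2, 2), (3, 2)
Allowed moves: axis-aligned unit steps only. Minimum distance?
1
(one shortest path: (2, 3) → (2, 4))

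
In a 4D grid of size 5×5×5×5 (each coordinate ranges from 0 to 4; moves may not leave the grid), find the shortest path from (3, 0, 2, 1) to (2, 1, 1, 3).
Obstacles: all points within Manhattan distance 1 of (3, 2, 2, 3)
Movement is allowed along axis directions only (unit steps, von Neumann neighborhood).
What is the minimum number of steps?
5
(one shortest path: (3, 0, 2, 1) → (2, 0, 2, 1) → (2, 1, 2, 1) → (2, 1, 1, 1) → (2, 1, 1, 2) → (2, 1, 1, 3))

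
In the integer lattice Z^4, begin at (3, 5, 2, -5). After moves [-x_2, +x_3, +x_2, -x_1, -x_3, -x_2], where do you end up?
(2, 4, 2, -5)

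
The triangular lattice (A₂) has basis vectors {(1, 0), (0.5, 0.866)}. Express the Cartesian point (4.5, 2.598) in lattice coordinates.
3b₁ + 3b₂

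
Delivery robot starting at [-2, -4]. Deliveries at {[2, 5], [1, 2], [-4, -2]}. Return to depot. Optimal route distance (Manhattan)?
30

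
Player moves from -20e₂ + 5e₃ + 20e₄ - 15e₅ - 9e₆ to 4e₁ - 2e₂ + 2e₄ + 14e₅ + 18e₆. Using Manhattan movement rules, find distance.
101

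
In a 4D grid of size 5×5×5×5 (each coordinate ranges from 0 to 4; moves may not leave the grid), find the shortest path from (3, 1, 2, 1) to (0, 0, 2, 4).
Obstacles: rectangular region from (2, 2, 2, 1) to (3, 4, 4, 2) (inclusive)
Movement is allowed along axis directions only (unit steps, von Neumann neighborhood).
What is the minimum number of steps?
7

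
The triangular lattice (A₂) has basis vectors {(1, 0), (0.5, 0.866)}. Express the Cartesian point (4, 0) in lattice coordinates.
4b₁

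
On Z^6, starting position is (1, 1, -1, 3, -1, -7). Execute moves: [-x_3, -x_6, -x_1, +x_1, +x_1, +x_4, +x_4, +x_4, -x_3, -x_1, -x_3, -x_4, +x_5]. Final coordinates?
(1, 1, -4, 5, 0, -8)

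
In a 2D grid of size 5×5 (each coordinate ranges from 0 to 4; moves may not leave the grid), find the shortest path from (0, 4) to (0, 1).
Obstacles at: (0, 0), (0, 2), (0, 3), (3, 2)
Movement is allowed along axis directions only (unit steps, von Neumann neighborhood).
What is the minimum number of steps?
5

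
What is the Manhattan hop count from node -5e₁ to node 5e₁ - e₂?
11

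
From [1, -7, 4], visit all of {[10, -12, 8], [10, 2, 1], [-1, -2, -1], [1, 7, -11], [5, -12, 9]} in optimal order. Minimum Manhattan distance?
79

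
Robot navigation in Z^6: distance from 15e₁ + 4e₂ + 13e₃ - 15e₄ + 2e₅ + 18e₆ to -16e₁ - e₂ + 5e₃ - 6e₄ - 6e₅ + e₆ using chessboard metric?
31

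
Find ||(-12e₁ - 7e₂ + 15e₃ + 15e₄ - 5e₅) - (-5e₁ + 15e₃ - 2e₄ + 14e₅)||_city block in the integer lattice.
50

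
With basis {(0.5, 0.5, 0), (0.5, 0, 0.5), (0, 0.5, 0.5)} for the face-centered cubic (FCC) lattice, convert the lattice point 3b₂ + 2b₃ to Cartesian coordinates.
(1.5, 1, 2.5)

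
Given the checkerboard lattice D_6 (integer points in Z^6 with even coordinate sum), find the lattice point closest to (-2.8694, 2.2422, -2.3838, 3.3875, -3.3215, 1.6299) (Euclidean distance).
(-3, 2, -2, 4, -3, 2)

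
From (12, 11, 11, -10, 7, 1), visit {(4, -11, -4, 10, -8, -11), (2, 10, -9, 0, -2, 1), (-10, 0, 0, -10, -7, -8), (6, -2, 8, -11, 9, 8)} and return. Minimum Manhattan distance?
250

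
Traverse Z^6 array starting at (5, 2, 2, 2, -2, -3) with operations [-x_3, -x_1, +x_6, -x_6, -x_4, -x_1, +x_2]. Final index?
(3, 3, 1, 1, -2, -3)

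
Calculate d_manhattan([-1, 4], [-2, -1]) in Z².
6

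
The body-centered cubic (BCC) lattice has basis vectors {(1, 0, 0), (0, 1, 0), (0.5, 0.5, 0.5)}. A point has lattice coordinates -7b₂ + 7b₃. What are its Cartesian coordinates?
(3.5, -3.5, 3.5)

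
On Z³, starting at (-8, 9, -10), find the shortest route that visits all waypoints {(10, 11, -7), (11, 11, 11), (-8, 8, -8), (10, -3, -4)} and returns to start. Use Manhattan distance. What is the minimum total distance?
108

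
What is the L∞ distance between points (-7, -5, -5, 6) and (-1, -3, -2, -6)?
12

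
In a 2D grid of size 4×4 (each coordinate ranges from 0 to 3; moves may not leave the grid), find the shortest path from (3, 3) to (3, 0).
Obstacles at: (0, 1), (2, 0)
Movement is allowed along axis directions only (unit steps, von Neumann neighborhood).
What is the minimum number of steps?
3
(one shortest path: (3, 3) → (3, 2) → (3, 1) → (3, 0))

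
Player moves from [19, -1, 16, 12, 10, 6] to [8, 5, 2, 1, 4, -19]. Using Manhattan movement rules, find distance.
73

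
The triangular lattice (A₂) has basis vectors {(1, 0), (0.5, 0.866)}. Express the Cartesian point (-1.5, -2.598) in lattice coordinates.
-3b₂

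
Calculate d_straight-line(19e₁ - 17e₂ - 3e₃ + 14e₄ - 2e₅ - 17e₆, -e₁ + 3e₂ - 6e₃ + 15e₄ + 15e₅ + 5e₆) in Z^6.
39.7869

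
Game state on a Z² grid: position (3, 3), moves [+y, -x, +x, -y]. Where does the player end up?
(3, 3)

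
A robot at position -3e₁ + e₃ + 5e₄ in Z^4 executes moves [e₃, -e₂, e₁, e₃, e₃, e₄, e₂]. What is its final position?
(-2, 0, 4, 6)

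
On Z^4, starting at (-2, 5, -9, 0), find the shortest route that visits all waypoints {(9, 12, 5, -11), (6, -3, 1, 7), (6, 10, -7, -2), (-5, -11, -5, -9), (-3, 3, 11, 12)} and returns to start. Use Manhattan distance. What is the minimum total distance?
196
(one optimal route: (-2, 5, -9, 0) → (6, 10, -7, -2) → (9, 12, 5, -11) → (-3, 3, 11, 12) → (6, -3, 1, 7) → (-5, -11, -5, -9) → (-2, 5, -9, 0))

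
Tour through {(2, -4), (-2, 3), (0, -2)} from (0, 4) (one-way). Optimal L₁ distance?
14
(one optimal route: (0, 4) → (-2, 3) → (0, -2) → (2, -4))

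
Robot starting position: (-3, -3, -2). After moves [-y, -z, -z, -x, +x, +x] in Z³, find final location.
(-2, -4, -4)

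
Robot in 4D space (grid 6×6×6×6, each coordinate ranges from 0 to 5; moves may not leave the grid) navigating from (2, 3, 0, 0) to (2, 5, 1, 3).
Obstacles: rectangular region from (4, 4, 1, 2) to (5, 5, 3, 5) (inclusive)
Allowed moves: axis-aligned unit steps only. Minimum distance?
6
(one shortest path: (2, 3, 0, 0) → (2, 4, 0, 0) → (2, 5, 0, 0) → (2, 5, 1, 0) → (2, 5, 1, 1) → (2, 5, 1, 2) → (2, 5, 1, 3))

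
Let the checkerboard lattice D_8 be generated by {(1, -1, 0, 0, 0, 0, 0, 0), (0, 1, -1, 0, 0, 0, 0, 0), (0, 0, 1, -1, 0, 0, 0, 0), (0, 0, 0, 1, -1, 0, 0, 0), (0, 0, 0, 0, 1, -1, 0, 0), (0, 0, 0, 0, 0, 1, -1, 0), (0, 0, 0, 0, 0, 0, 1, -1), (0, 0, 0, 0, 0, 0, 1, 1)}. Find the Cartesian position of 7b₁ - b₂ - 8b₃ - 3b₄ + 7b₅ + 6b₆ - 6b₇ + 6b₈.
(7, -8, -7, 5, 10, -1, -6, 12)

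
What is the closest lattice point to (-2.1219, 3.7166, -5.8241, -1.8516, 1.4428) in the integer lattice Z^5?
(-2, 4, -6, -2, 1)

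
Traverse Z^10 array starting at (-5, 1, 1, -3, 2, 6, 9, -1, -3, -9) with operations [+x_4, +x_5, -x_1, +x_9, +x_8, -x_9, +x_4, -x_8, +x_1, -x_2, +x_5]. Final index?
(-5, 0, 1, -1, 4, 6, 9, -1, -3, -9)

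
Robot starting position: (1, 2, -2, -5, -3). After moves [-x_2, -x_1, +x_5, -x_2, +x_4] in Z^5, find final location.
(0, 0, -2, -4, -2)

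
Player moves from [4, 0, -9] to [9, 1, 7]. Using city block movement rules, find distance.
22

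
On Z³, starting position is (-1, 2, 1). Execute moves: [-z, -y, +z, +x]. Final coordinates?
(0, 1, 1)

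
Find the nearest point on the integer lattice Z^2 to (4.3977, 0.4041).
(4, 0)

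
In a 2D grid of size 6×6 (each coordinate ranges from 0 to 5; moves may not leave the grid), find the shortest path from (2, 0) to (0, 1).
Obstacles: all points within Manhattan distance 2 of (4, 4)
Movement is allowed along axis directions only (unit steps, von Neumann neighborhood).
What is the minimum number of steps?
3
(one shortest path: (2, 0) → (1, 0) → (0, 0) → (0, 1))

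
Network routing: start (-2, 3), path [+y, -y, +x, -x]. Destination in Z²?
(-2, 3)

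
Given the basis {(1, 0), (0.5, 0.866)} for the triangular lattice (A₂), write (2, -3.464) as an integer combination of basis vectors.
4b₁ - 4b₂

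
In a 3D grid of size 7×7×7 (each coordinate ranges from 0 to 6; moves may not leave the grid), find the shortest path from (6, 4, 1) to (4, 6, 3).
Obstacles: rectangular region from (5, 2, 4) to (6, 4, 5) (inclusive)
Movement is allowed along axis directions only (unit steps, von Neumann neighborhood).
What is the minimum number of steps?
6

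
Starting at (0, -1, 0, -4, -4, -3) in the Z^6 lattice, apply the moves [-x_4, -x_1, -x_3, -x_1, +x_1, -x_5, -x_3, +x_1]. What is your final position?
(0, -1, -2, -5, -5, -3)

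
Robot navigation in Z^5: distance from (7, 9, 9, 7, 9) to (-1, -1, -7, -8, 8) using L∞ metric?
16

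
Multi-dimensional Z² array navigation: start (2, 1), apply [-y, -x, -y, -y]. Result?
(1, -2)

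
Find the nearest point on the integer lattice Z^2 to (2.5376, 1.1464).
(3, 1)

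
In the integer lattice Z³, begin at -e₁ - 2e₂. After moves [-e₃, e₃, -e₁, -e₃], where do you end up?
(-2, -2, -1)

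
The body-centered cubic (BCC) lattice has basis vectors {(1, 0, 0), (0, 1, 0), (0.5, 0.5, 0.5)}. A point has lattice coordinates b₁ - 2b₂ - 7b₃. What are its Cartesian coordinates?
(-2.5, -5.5, -3.5)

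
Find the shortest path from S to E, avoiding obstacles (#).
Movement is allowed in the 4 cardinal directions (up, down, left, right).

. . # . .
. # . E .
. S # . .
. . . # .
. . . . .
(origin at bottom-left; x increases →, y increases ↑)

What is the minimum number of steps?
9
(one shortest path: (1, 2) → (1, 1) → (2, 1) → (2, 0) → (3, 0) → (4, 0) → (4, 1) → (4, 2) → (3, 2) → (3, 3))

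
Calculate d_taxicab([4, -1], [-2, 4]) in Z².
11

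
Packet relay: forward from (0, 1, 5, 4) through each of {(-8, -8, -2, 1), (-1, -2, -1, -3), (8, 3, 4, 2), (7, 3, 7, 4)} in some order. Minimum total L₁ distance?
59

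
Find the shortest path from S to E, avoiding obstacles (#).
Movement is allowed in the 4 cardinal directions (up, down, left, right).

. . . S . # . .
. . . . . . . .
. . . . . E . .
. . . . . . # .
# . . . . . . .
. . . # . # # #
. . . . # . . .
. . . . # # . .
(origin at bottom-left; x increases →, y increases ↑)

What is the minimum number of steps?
4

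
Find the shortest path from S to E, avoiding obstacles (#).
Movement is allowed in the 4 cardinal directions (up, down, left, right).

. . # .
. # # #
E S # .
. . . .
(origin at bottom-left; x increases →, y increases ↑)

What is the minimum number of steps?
1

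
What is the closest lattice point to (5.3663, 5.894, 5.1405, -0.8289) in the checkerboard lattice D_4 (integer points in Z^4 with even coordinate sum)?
(6, 6, 5, -1)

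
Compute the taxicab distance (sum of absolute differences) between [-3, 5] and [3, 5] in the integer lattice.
6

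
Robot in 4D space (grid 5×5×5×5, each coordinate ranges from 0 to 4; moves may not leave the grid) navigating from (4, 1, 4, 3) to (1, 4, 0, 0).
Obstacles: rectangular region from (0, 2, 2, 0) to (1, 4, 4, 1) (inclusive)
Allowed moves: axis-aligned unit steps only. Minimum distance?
13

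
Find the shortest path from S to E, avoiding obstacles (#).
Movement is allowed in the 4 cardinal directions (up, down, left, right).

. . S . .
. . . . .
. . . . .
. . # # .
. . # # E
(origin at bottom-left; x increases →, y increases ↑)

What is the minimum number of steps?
6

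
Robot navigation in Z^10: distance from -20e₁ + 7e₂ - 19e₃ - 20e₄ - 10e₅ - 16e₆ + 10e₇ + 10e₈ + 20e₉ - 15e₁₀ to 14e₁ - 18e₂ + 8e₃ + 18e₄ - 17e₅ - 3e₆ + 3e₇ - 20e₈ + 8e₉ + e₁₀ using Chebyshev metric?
38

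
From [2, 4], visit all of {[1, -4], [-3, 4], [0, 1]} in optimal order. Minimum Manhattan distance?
17
(one optimal route: (2, 4) → (-3, 4) → (0, 1) → (1, -4))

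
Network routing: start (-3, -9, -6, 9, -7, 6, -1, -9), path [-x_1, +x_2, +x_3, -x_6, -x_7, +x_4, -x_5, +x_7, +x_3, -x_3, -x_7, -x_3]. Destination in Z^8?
(-4, -8, -6, 10, -8, 5, -2, -9)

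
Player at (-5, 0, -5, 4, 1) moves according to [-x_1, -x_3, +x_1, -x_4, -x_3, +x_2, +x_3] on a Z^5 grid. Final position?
(-5, 1, -6, 3, 1)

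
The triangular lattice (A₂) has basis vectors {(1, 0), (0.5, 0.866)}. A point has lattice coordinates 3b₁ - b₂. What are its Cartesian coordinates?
(2.5, -0.866)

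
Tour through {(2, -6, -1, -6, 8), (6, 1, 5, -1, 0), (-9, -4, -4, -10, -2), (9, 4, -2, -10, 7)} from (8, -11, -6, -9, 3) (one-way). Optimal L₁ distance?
114
(one optimal route: (8, -11, -6, -9, 3) → (-9, -4, -4, -10, -2) → (2, -6, -1, -6, 8) → (9, 4, -2, -10, 7) → (6, 1, 5, -1, 0))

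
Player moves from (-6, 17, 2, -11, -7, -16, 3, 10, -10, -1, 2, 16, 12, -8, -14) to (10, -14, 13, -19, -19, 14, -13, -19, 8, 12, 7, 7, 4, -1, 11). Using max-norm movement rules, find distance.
31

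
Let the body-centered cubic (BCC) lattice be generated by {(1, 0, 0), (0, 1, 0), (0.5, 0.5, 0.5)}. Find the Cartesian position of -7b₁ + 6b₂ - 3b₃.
(-8.5, 4.5, -1.5)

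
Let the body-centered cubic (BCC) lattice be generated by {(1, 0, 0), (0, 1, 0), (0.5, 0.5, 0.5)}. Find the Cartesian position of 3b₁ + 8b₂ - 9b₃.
(-1.5, 3.5, -4.5)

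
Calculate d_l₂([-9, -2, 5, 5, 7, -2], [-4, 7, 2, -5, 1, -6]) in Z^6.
16.3401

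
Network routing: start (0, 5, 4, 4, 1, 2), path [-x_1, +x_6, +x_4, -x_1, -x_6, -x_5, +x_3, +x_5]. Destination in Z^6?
(-2, 5, 5, 5, 1, 2)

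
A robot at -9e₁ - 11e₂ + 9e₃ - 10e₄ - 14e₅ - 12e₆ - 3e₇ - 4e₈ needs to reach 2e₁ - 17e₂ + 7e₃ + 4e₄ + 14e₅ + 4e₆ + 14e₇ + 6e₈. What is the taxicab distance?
104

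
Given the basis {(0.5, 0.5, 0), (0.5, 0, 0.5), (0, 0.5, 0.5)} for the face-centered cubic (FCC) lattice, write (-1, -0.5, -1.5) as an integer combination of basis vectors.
-2b₂ - b₃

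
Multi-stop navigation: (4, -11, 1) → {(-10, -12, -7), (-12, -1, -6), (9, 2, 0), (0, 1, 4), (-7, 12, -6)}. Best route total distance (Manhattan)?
93
(one optimal route: (4, -11, 1) → (9, 2, 0) → (0, 1, 4) → (-7, 12, -6) → (-12, -1, -6) → (-10, -12, -7))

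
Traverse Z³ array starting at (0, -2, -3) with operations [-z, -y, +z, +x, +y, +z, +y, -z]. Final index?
(1, -1, -3)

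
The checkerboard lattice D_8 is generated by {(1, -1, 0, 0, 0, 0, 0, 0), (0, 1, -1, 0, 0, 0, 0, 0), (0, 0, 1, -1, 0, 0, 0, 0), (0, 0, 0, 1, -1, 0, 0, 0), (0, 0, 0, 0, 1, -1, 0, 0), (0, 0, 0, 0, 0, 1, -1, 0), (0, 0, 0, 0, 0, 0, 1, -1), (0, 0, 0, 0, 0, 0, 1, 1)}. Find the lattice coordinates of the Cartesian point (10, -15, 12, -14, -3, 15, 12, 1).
10b₁ - 5b₂ + 7b₃ - 7b₄ - 10b₅ + 5b₆ + 8b₇ + 9b₈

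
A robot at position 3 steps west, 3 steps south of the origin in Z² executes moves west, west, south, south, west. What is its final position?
(-6, -5)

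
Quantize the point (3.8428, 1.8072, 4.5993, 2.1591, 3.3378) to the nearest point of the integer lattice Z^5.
(4, 2, 5, 2, 3)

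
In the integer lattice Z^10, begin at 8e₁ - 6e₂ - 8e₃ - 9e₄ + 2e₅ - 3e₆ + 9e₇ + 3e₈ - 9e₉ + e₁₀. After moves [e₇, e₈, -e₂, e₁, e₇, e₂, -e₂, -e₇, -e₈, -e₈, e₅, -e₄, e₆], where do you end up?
(9, -7, -8, -10, 3, -2, 10, 2, -9, 1)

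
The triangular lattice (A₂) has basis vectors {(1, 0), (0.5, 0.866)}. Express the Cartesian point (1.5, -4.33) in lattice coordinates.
4b₁ - 5b₂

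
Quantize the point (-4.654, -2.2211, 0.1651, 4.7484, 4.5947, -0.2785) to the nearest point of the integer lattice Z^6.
(-5, -2, 0, 5, 5, 0)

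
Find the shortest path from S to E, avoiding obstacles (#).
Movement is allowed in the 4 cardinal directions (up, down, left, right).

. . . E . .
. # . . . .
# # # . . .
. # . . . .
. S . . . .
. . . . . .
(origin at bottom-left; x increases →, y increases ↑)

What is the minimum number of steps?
6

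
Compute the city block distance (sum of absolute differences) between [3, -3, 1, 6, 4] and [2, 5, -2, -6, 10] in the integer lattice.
30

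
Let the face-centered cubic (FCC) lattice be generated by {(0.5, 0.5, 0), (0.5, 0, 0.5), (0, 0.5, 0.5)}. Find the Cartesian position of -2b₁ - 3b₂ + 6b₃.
(-2.5, 2, 1.5)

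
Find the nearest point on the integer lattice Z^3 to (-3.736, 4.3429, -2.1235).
(-4, 4, -2)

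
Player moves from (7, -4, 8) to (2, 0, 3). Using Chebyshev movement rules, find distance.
5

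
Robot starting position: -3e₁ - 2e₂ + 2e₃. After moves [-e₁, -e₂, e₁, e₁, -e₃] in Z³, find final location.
(-2, -3, 1)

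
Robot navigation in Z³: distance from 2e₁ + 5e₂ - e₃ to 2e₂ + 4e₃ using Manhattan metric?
10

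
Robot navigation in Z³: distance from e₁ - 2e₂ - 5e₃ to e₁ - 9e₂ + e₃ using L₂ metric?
9.21954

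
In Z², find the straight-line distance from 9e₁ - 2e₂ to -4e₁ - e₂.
13.0384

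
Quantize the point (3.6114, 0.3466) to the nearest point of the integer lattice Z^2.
(4, 0)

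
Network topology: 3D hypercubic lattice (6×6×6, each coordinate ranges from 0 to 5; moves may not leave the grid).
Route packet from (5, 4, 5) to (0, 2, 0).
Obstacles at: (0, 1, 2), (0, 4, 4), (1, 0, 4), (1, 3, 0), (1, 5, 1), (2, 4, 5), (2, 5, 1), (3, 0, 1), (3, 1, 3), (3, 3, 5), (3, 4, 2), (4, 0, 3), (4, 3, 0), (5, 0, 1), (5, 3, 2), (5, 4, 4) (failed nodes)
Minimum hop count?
12
(one shortest path: (5, 4, 5) → (4, 4, 5) → (3, 4, 5) → (3, 4, 4) → (2, 4, 4) → (1, 4, 4) → (1, 3, 4) → (0, 3, 4) → (0, 2, 4) → (0, 2, 3) → (0, 2, 2) → (0, 2, 1) → (0, 2, 0))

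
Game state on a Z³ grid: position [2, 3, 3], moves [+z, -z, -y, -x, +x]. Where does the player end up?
(2, 2, 3)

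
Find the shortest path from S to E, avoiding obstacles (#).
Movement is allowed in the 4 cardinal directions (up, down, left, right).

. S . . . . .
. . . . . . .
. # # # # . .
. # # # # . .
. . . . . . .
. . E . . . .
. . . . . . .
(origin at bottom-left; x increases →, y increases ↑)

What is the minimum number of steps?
8
(one shortest path: (1, 6) → (0, 6) → (0, 5) → (0, 4) → (0, 3) → (0, 2) → (1, 2) → (2, 2) → (2, 1))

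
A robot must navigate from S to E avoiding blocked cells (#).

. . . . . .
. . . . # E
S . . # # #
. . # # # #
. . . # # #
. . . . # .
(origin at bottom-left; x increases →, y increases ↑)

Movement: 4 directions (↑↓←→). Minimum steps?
8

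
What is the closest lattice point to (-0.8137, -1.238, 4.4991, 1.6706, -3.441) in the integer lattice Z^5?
(-1, -1, 4, 2, -3)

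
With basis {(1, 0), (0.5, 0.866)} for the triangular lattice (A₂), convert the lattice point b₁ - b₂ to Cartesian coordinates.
(0.5, -0.866)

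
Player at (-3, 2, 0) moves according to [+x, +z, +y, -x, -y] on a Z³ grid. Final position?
(-3, 2, 1)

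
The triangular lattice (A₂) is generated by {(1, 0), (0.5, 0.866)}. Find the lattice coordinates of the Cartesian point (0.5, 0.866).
b₂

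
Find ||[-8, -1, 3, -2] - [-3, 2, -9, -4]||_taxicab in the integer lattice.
22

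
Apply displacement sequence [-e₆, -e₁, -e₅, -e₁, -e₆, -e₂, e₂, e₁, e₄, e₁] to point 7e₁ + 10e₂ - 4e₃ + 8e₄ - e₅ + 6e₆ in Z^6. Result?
(7, 10, -4, 9, -2, 4)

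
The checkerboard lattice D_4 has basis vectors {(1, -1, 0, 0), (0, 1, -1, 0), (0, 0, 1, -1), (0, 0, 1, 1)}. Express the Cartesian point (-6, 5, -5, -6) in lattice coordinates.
-6b₁ - b₂ - 6b₄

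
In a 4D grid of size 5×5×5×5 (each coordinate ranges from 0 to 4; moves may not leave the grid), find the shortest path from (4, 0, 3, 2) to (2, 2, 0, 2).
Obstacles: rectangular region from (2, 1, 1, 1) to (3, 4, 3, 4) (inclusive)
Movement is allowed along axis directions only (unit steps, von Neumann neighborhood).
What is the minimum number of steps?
7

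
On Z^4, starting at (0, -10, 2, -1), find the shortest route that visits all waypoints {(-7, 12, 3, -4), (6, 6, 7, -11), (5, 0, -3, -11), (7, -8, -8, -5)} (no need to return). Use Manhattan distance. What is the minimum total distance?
91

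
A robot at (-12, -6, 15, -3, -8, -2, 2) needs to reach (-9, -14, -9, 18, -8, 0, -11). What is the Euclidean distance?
35.5387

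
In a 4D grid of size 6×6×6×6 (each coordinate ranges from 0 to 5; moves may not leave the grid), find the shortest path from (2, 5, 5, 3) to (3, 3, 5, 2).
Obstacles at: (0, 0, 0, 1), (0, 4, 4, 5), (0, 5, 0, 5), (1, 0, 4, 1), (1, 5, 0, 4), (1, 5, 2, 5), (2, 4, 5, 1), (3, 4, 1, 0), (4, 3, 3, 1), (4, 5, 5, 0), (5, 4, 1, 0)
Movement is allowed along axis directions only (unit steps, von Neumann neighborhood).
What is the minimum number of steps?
4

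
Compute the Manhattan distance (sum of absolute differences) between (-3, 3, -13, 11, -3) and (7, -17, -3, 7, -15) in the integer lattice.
56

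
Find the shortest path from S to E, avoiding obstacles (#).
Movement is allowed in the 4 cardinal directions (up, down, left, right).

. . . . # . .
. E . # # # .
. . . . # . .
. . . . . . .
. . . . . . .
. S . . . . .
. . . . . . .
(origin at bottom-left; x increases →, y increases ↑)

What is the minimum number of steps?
4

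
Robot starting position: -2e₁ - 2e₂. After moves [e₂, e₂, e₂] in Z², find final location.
(-2, 1)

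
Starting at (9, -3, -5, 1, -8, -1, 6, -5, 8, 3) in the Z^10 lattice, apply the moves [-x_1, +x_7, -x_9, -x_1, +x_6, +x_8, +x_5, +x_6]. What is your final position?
(7, -3, -5, 1, -7, 1, 7, -4, 7, 3)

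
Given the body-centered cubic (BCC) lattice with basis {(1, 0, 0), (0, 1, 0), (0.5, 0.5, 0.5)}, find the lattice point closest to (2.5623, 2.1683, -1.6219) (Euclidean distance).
(2.5, 2.5, -1.5)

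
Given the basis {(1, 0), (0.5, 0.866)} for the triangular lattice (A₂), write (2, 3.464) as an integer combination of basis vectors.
4b₂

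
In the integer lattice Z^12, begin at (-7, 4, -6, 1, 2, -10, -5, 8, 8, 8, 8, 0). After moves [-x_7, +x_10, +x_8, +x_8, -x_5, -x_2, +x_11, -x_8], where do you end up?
(-7, 3, -6, 1, 1, -10, -6, 9, 8, 9, 9, 0)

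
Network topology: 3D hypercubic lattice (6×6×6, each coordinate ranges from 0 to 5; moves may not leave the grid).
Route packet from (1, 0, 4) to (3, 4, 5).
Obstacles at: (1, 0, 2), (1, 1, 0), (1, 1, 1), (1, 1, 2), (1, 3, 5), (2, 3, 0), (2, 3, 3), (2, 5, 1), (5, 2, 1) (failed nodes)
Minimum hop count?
7
(one shortest path: (1, 0, 4) → (2, 0, 4) → (3, 0, 4) → (3, 1, 4) → (3, 2, 4) → (3, 3, 4) → (3, 4, 4) → (3, 4, 5))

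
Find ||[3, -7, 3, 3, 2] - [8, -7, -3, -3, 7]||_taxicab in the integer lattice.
22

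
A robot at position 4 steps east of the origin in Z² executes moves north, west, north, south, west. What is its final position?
(2, 1)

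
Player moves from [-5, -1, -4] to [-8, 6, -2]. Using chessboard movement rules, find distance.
7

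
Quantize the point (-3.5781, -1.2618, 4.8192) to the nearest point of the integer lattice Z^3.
(-4, -1, 5)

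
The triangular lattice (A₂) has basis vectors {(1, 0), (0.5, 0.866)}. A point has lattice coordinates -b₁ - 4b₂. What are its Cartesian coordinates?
(-3, -3.464)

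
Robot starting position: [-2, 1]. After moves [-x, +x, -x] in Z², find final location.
(-3, 1)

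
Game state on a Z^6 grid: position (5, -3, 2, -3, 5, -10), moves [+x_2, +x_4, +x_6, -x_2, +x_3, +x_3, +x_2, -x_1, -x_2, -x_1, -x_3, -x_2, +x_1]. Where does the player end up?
(4, -4, 3, -2, 5, -9)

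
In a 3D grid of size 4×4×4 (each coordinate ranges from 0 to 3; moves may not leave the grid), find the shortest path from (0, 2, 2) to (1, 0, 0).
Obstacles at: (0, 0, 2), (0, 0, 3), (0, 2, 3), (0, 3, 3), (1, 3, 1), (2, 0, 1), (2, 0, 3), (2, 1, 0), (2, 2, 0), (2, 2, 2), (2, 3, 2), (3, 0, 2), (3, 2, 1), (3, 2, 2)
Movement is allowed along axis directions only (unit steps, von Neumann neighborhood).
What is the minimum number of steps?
5
(one shortest path: (0, 2, 2) → (1, 2, 2) → (1, 1, 2) → (1, 0, 2) → (1, 0, 1) → (1, 0, 0))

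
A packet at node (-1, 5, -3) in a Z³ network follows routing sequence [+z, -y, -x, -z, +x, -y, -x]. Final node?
(-2, 3, -3)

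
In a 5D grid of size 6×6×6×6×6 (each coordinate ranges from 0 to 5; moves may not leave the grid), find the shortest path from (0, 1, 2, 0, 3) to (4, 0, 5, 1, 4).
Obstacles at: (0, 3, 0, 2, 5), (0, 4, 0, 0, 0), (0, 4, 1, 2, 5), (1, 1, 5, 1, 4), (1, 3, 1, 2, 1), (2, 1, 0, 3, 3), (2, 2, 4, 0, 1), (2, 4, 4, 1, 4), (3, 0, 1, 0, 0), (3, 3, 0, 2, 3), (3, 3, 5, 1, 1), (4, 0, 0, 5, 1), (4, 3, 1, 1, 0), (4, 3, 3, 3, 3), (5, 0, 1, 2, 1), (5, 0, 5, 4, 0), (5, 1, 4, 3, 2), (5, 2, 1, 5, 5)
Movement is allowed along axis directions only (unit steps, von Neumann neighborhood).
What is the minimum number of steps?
10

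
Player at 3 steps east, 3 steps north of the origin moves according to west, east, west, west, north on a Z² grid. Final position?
(1, 4)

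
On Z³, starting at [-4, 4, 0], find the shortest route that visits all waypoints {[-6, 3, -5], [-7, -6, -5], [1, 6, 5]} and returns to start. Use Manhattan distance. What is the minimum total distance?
60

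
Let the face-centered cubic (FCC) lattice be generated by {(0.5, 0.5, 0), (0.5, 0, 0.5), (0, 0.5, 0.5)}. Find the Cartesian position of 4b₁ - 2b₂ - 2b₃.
(1, 1, -2)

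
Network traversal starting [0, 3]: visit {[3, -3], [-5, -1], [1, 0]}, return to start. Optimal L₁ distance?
28
(one optimal route: (0, 3) → (-5, -1) → (3, -3) → (1, 0) → (0, 3))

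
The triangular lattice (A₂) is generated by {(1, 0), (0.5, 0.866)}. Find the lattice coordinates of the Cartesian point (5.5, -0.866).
6b₁ - b₂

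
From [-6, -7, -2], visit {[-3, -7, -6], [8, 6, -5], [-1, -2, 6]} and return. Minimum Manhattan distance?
78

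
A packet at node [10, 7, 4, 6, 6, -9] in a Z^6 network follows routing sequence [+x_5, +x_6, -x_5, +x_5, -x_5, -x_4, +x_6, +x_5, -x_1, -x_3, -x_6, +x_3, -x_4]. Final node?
(9, 7, 4, 4, 7, -8)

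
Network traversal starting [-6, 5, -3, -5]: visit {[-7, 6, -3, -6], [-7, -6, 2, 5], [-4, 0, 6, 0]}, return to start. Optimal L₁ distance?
70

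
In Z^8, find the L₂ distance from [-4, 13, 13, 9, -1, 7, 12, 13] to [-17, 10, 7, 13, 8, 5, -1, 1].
25.0599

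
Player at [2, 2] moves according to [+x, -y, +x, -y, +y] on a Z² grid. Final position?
(4, 1)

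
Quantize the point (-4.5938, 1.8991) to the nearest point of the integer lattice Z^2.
(-5, 2)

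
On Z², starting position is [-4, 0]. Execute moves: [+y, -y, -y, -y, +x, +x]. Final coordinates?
(-2, -2)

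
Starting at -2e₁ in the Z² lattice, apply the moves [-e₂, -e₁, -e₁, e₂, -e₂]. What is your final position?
(-4, -1)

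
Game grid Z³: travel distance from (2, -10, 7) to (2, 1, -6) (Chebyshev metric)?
13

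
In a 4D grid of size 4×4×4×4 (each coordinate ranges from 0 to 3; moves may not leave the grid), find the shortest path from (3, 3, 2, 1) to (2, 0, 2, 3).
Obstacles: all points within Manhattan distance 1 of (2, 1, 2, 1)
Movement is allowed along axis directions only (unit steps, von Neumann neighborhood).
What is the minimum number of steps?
6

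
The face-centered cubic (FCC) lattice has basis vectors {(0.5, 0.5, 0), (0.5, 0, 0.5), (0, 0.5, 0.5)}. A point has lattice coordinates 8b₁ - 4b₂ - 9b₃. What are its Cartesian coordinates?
(2, -0.5, -6.5)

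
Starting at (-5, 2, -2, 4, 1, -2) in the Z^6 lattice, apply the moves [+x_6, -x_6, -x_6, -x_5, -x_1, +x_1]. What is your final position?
(-5, 2, -2, 4, 0, -3)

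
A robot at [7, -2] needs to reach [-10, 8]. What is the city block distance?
27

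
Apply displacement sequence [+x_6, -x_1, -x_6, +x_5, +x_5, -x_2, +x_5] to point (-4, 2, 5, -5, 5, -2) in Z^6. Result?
(-5, 1, 5, -5, 8, -2)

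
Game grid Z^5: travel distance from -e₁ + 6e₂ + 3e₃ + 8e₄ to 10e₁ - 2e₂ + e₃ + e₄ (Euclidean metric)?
15.4272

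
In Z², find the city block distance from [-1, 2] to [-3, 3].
3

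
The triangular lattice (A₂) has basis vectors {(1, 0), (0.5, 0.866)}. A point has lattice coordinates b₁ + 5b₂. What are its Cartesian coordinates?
(3.5, 4.33)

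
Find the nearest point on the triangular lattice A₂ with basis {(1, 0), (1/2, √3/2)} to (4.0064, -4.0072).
(4, -3.464)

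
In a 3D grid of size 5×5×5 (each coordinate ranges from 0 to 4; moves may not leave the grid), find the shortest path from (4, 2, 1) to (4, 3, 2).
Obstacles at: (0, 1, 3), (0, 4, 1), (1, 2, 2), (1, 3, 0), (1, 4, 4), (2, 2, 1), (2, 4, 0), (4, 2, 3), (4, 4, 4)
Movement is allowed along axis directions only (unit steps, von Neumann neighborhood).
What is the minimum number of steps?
2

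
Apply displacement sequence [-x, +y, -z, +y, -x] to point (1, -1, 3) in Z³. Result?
(-1, 1, 2)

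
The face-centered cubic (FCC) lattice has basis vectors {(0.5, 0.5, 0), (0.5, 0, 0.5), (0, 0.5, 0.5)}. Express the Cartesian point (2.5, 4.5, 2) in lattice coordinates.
5b₁ + 4b₃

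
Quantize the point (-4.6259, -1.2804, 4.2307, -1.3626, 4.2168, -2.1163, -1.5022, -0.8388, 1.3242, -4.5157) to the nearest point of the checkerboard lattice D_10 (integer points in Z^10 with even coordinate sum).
(-5, -1, 4, -1, 4, -2, -2, -1, 1, -5)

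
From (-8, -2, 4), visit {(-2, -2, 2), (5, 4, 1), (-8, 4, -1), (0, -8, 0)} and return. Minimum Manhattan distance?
62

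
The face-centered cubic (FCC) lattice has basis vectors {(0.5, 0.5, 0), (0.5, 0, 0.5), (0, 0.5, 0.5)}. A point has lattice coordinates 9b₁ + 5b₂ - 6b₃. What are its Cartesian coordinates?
(7, 1.5, -0.5)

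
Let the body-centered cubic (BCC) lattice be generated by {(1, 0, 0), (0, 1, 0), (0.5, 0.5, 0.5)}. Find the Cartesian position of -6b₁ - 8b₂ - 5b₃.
(-8.5, -10.5, -2.5)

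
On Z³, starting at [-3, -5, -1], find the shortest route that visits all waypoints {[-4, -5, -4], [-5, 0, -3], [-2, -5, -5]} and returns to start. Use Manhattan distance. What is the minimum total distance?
24
(one optimal route: (-3, -5, -1) → (-5, 0, -3) → (-4, -5, -4) → (-2, -5, -5) → (-3, -5, -1))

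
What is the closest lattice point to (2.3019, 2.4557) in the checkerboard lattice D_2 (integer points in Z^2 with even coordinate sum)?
(2, 2)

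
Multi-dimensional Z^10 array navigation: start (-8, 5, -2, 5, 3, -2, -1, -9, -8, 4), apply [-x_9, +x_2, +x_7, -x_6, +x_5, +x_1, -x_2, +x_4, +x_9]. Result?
(-7, 5, -2, 6, 4, -3, 0, -9, -8, 4)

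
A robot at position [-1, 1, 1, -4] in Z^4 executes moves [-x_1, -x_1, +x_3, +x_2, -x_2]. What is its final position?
(-3, 1, 2, -4)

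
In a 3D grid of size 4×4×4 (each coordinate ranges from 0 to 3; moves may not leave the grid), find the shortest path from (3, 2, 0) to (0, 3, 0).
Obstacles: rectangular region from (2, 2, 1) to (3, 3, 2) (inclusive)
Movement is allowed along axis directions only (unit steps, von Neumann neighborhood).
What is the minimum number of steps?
4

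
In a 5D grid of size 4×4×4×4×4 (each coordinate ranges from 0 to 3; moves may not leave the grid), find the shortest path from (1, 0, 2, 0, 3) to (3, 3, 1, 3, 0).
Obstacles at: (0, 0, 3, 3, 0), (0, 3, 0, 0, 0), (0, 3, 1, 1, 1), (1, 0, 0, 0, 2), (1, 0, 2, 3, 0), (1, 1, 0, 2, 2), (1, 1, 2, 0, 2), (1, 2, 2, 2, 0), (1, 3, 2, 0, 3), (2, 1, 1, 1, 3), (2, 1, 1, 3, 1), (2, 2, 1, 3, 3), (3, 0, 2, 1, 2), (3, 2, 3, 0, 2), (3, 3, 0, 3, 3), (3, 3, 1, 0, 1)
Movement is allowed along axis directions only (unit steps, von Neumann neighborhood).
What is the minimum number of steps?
12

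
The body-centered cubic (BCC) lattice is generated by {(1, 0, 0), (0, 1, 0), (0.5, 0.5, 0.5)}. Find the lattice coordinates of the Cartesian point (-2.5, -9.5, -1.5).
-b₁ - 8b₂ - 3b₃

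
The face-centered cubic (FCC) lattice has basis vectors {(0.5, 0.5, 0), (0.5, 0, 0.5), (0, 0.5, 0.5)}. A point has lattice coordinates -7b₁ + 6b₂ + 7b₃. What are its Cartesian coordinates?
(-0.5, 0, 6.5)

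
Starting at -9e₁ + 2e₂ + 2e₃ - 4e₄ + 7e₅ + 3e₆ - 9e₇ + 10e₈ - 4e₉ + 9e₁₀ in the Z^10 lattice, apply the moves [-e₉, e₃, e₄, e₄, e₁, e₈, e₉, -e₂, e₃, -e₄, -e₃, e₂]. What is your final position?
(-8, 2, 3, -3, 7, 3, -9, 11, -4, 9)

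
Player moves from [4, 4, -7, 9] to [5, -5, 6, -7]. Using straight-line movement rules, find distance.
22.5167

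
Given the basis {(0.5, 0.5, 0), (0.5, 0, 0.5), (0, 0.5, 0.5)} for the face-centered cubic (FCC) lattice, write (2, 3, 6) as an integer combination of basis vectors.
-b₁ + 5b₂ + 7b₃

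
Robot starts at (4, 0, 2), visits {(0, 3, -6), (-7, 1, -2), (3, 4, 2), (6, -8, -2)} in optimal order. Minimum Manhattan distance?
52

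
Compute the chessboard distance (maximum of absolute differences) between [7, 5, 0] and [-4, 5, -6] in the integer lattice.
11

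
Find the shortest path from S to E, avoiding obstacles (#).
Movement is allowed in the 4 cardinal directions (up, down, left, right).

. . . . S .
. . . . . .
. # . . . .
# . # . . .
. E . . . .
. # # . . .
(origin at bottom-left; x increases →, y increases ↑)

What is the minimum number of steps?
7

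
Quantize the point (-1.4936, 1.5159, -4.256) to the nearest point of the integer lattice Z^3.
(-1, 2, -4)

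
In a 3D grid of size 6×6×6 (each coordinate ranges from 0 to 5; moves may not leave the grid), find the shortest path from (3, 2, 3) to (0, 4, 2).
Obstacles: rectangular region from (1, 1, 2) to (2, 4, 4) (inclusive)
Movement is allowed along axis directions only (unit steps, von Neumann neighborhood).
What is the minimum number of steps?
8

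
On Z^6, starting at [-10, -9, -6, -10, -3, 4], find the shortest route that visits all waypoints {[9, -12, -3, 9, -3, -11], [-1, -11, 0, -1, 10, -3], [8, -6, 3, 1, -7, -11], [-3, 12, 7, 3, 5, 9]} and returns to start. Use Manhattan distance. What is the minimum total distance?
248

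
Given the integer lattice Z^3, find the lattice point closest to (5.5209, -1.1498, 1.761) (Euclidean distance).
(6, -1, 2)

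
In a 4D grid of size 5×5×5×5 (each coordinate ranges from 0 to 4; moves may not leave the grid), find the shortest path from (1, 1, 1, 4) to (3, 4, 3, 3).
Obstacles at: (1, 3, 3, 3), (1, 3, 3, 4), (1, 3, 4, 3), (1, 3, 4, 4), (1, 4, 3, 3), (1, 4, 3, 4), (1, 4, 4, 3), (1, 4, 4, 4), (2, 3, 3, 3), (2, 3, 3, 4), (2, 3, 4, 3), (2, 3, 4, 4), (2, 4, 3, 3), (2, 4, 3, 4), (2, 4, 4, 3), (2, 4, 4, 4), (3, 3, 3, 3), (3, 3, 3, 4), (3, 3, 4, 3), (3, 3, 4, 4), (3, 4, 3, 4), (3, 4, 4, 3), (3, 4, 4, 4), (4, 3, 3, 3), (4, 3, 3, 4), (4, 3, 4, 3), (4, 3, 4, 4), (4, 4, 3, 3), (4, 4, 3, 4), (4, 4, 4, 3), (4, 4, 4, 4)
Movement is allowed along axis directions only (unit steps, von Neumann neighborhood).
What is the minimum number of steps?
8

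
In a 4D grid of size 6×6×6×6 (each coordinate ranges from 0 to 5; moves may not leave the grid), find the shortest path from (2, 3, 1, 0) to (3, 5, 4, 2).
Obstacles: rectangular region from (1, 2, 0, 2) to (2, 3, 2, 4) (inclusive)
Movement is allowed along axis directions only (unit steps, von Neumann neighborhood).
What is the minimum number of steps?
8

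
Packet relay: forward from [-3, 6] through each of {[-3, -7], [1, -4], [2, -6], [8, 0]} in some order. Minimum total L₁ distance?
33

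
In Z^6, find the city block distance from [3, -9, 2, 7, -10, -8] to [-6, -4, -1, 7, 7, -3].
39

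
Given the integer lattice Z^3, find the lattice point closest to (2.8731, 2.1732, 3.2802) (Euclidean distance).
(3, 2, 3)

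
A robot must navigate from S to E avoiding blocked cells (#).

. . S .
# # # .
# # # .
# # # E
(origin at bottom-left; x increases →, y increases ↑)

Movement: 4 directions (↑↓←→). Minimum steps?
4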